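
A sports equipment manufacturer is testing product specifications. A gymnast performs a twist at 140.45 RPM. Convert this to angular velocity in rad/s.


omega = RPM * 2 * pi / 60
omega = 140.45 * 2 * 3.14159 / 60
omega = 882.4734 / 60 = 14.7079 rad/s

14.7079 rad/s


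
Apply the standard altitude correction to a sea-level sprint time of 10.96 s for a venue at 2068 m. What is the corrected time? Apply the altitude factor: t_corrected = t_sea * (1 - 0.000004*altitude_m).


Correction factor = 1 - 0.000004 * 2068 = 0.991728
t_corrected = t_sea * factor = 10.96 * 0.991728
t_corrected = 10.8693 s

10.8693 s


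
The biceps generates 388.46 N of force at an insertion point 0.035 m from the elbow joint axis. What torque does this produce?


tau = F * d
tau = 388.46 * 0.035
tau = 13.5961 N*m

13.5961 N*m


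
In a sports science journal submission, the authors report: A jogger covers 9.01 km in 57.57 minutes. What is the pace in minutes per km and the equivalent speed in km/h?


Pace = time / distance = 57.57 min / 9.01 km = 6.3896 min/km
Speed = distance / time_in_hours = 9.01 / 0.9595 hr
Speed = 9.3903 km/h

6.3896 min/km, 9.3903 km/h


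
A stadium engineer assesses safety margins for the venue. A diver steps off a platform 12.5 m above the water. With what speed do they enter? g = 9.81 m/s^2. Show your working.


v = sqrt(2 * g * h)
v = sqrt(2 * 9.81 * 12.5)
v = sqrt(245.25) = 15.6605 m/s

15.6605 m/s


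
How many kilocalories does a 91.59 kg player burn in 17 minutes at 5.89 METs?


kcal = MET * mass * time_hr
Convert time: 17 min = 0.2833 hr
kcal = 5.89 * 91.59 * 0.2833
kcal = 152.8484 kcal

152.8484 kcal


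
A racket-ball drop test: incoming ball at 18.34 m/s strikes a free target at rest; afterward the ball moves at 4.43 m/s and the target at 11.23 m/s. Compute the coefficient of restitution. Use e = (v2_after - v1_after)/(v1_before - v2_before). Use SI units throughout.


e = (v2_after - v1_after) / (v1_before - v2_before)
Numerator = 11.23 - 4.43 = 6.8
Denominator = 18.34 - 0 = 18.34
e = 6.8 / 18.34 = 0.3708

0.3708


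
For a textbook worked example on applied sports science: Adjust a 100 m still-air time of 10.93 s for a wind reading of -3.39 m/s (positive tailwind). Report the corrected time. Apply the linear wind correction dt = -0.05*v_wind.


dt = -0.05 * v_wind = -0.05 * -3.39 = 0.1695 s
t_corrected = t_still + dt = 10.93 + (0.1695)
t_corrected = 11.0995 s

11.0995 s


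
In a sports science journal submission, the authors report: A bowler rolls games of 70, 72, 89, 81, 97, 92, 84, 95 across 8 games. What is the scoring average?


Average = sum / n
Sum = 680
Average = 680 / 8 = 85

85


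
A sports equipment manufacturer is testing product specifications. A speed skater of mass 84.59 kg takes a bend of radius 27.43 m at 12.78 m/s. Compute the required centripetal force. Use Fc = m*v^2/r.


Fc = m * v^2 / r
v^2 = 12.78^2 = 163.3284
Fc = 84.59 * 163.3284 / 27.43
Fc = 13815.9494 / 27.43 = 503.6803 N

503.6803 N


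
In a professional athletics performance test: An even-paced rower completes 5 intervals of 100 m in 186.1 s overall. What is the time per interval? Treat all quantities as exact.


Split time = total_time / n_laps = 186.1 / 5
Split time = 37.22 s per lap

37.22 s


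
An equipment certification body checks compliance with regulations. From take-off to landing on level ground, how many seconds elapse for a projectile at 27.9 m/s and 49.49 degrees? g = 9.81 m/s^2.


T = 2*v*sin(theta)/g
sin(theta) = sin(49.49 deg) = 0.7603
T = 2*27.9*0.7603 / 9.81
T = 42.4243 / 9.81 = 4.3246 s

4.3246 s


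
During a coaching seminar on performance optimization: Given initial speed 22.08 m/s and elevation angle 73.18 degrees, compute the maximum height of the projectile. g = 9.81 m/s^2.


H = (v*sin(theta))^2 / (2*g)
vy = v*sin(theta) = 22.08 * sin(73.18 deg) = 21.1354 m/s
H = vy^2 / (2*g) = 446.7045 / (2*9.81)
H = 446.7045 / 19.62 = 22.7678 m

22.7678 m


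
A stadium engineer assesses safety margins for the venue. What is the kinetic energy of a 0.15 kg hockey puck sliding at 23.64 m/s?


KE = 0.5 * m * v^2
KE = 0.5 * 0.15 * 23.64^2
KE = 0.5 * 0.15 * 558.8496 = 41.9137 J

41.9137 J


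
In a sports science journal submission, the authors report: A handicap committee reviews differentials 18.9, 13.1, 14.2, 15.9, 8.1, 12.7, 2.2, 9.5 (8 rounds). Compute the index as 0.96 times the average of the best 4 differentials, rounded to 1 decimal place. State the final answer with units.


All differentials: 18.9, 13.1, 14.2, 15.9, 8.1, 12.7, 2.2, 9.5
Sorted: 2.2, 8.1, 9.5, 12.7, 13.1, 14.2, 15.9, 18.9
Best 4: 2.2, 8.1, 9.5, 12.7
Average of best = 32.5 / 4 = 8.125
Raw index = 8.125 * 0.96 = 7.8
Handicap index = round(7.8, 1) = 7.8

7.8


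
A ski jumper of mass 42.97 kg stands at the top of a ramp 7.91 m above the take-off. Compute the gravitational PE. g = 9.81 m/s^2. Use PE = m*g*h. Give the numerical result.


PE = m * g * h
PE = 42.97 * 9.81 * 7.91
PE = 421.5357 * 7.91 = 3334.3474 J

3334.3474 J


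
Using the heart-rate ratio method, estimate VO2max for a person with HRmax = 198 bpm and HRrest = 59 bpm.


VO2max = 15.3 * HRmax / HRrest
VO2max = 15.3 * 198 / 59
VO2max = 3029.4 / 59 = 51.3458 mL/kg/min

51.3458 mL/kg/min


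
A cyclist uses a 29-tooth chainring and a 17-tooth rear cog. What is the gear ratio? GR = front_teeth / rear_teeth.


GR = front_teeth / rear_teeth
GR = 29 / 17
GR = 1.7059

1.7059


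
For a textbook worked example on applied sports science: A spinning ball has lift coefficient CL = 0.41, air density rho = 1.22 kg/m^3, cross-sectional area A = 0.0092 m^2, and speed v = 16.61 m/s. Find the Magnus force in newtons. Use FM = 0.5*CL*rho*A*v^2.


FM = 0.5 * CL * rho * A * v^2
FM = 0.5 * 0.41 * 1.22 * 0.0092 * 16.61^2
v^2 = 275.8921
FM = 0.5 * 0.41 * 1.22 * 0.0092 * 275.8921 = 0.6348 N

0.6348 N


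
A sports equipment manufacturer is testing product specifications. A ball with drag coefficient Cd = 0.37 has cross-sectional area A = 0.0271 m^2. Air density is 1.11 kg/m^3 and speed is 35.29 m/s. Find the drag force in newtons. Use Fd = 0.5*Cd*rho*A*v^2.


Fd = 0.5 * Cd * rho * A * v^2
Fd = 0.5 * 0.37 * 1.11 * 0.0271 * 35.29^2
v^2 = 1245.3841
Fd = 0.5 * 0.37 * 1.11 * 0.0271 * 1245.3841 = 6.9305 N

6.9305 N


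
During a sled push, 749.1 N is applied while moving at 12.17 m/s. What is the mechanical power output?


P = F * v
P = 749.1 * 12.17
P = 9116.547 W

9116.547 W


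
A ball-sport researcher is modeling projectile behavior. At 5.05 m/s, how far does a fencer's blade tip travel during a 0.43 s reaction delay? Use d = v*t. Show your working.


d = v * t
d = 5.05 * 0.43
d = 2.1715 m

2.1715 m


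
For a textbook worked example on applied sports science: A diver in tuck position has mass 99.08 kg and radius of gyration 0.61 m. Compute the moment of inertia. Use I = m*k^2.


I = m * k^2
I = 99.08 * 0.61^2
I = 99.08 * 0.3721 = 36.8677 kg*m^2

36.8677 kg*m^2


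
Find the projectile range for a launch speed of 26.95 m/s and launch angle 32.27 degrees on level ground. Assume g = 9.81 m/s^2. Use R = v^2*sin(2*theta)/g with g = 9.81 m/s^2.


R = v^2 * sin(2*theta) / g
Convert angle to radians: theta = 32.27 deg = 0.5632 rad
sin(2*theta) = sin(1.1264) = 0.9029
R = 26.95^2 * 0.9029 / 9.81
R = 726.3025 * 0.9029 / 9.81 = 66.8469 m

66.8469 m


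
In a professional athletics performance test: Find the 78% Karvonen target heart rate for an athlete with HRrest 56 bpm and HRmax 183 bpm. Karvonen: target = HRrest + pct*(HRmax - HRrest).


Target = HRrest + pct*(HRmax - HRrest)
Heart rate reserve = HRmax - HRrest = 183 - 56 = 127 bpm
Fraction = 78% = 0.78
Target = 56 + 0.78 * 127
Target = 56 + 99.06 = 155.06 bpm

155.06 bpm


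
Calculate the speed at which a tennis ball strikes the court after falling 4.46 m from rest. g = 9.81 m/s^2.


v = sqrt(2 * g * h)
v = sqrt(2 * 9.81 * 4.46)
v = sqrt(87.5052) = 9.3544 m/s

9.3544 m/s


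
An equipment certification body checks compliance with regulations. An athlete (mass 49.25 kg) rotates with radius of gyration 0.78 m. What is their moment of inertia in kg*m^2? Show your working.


I = m * k^2
I = 49.25 * 0.78^2
I = 49.25 * 0.6084 = 29.9637 kg*m^2

29.9637 kg*m^2


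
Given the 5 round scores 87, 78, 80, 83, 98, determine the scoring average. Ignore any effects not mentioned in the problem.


Average = sum / n
Sum = 426
Average = 426 / 5 = 85.2

85.2


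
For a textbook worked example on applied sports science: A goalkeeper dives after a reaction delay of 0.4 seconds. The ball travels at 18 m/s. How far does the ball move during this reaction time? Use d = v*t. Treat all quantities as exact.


d = v * t
d = 18 * 0.4
d = 7.2 m

7.2 m


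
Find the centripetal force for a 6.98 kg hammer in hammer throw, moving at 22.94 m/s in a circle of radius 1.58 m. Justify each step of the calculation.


Fc = m * v^2 / r
v^2 = 22.94^2 = 526.2436
Fc = 6.98 * 526.2436 / 1.58
Fc = 3673.1803 / 1.58 = 2324.7977 N

2324.7977 N


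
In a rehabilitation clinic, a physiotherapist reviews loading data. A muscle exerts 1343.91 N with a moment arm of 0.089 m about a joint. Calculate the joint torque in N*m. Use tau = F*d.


tau = F * d
tau = 1343.91 * 0.089
tau = 119.608 N*m

119.608 N*m


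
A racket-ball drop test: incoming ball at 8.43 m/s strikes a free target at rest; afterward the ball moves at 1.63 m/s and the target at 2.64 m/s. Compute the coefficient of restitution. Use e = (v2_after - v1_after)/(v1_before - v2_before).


e = (v2_after - v1_after) / (v1_before - v2_before)
Numerator = 2.64 - 1.63 = 1.01
Denominator = 8.43 - 0 = 8.43
e = 1.01 / 8.43 = 0.1198

0.1198


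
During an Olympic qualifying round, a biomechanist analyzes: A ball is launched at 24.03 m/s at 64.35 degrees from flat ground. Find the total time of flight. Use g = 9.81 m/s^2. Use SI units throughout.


T = 2*v*sin(theta)/g
sin(theta) = sin(64.35 deg) = 0.9015
T = 2*24.03*0.9015 / 9.81
T = 43.3239 / 9.81 = 4.4163 s

4.4163 s


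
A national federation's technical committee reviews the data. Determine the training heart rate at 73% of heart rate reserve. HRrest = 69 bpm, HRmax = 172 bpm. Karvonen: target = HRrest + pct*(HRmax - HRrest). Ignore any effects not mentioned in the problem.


Target = HRrest + pct*(HRmax - HRrest)
Heart rate reserve = HRmax - HRrest = 172 - 69 = 103 bpm
Fraction = 73% = 0.73
Target = 69 + 0.73 * 103
Target = 69 + 75.19 = 144.19 bpm

144.19 bpm


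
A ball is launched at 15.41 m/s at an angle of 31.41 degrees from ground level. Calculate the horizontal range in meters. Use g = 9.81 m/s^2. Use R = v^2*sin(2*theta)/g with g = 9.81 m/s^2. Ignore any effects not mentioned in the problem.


R = v^2 * sin(2*theta) / g
Convert angle to radians: theta = 31.41 deg = 0.5482 rad
sin(2*theta) = sin(1.0964) = 0.8896
R = 15.41^2 * 0.8896 / 9.81
R = 237.4681 * 0.8896 / 9.81 = 21.5337 m

21.5337 m


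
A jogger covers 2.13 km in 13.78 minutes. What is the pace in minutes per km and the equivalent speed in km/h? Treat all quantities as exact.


Pace = time / distance = 13.78 min / 2.13 km = 6.4695 min/km
Speed = distance / time_in_hours = 2.13 / 0.2297 hr
Speed = 9.2743 km/h

6.4695 min/km, 9.2743 km/h


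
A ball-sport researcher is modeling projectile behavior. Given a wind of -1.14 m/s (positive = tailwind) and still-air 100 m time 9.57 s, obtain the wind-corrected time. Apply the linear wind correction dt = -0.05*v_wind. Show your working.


dt = -0.05 * v_wind = -0.05 * -1.14 = 0.057 s
t_corrected = t_still + dt = 9.57 + (0.057)
t_corrected = 9.627 s

9.627 s


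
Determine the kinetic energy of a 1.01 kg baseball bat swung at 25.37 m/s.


KE = 0.5 * m * v^2
KE = 0.5 * 1.01 * 25.37^2
KE = 0.5 * 1.01 * 643.6369 = 325.0366 J

325.0366 J


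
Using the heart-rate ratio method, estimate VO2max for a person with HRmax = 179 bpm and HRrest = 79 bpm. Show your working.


VO2max = 15.3 * HRmax / HRrest
VO2max = 15.3 * 179 / 79
VO2max = 2738.7 / 79 = 34.6671 mL/kg/min

34.6671 mL/kg/min


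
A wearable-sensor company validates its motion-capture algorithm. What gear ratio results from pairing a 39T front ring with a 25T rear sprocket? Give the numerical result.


GR = front_teeth / rear_teeth
GR = 39 / 25
GR = 1.56

1.56


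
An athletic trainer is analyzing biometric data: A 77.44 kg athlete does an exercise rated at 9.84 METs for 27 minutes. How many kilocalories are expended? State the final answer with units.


kcal = MET * mass * time_hr
Convert time: 27 min = 0.45 hr
kcal = 9.84 * 77.44 * 0.45
kcal = 342.9043 kcal

342.9043 kcal


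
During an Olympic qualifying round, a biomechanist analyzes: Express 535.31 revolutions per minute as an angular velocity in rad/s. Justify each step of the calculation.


omega = RPM * 2 * pi / 60
omega = 535.31 * 2 * 3.14159 / 60
omega = 3363.4519 / 60 = 56.0575 rad/s

56.0575 rad/s


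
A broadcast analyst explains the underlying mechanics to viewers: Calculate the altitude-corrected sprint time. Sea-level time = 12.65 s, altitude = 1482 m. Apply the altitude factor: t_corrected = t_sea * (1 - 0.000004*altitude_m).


Correction factor = 1 - 0.000004 * 1482 = 0.994072
t_corrected = t_sea * factor = 12.65 * 0.994072
t_corrected = 12.575 s

12.575 s


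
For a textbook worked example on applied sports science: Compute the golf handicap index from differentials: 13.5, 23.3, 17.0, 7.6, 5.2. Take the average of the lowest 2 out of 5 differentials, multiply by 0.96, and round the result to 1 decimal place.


All differentials: 13.5, 23.3, 17.0, 7.6, 5.2
Sorted: 5.2, 7.6, 13.5, 17.0, 23.3
Best 2: 5.2, 7.6
Average of best = 12.8 / 2 = 6.4
Raw index = 6.4 * 0.96 = 6.144
Handicap index = round(6.144, 1) = 6.1

6.1


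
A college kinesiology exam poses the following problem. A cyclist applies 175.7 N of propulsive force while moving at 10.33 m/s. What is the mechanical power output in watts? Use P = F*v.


P = F * v
P = 175.7 * 10.33
P = 1814.981 W

1814.981 W


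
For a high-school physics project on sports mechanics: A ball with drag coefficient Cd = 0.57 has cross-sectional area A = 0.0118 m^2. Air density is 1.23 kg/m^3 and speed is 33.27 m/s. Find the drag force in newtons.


Fd = 0.5 * Cd * rho * A * v^2
Fd = 0.5 * 0.57 * 1.23 * 0.0118 * 33.27^2
v^2 = 1106.8929
Fd = 0.5 * 0.57 * 1.23 * 0.0118 * 1106.8929 = 4.5787 N

4.5787 N


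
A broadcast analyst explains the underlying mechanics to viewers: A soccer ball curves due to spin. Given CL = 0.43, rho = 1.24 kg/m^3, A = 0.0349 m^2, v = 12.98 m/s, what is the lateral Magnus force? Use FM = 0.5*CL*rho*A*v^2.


FM = 0.5 * CL * rho * A * v^2
FM = 0.5 * 0.43 * 1.24 * 0.0349 * 12.98^2
v^2 = 168.4804
FM = 0.5 * 0.43 * 1.24 * 0.0349 * 168.4804 = 1.5676 N

1.5676 N


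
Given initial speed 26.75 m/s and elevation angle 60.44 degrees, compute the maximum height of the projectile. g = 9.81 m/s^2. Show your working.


H = (v*sin(theta))^2 / (2*g)
vy = v*sin(theta) = 26.75 * sin(60.44 deg) = 23.2682 m/s
H = vy^2 / (2*g) = 541.4095 / (2*9.81)
H = 541.4095 / 19.62 = 27.5948 m

27.5948 m


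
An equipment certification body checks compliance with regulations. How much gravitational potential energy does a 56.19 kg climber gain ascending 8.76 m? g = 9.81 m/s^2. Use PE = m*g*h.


PE = m * g * h
PE = 56.19 * 9.81 * 8.76
PE = 551.2239 * 8.76 = 4828.7214 J

4828.7214 J


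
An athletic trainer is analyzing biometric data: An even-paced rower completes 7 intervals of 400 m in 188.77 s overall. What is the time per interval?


Split time = total_time / n_laps = 188.77 / 7
Split time = 26.9671 s per lap

26.9671 s


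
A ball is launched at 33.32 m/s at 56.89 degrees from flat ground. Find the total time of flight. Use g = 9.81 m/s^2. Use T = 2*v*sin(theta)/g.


T = 2*v*sin(theta)/g
sin(theta) = sin(56.89 deg) = 0.8376
T = 2*33.32*0.8376 / 9.81
T = 55.8192 / 9.81 = 5.69 s

5.69 s


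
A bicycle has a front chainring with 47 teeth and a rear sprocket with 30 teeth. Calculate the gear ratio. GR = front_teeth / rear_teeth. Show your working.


GR = front_teeth / rear_teeth
GR = 47 / 30
GR = 1.5667

1.5667


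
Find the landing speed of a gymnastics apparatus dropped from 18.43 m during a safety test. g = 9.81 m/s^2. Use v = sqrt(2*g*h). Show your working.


v = sqrt(2 * g * h)
v = sqrt(2 * 9.81 * 18.43)
v = sqrt(361.5966) = 19.0157 m/s

19.0157 m/s


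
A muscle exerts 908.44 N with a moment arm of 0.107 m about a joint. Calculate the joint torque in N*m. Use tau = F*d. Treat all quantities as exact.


tau = F * d
tau = 908.44 * 0.107
tau = 97.2031 N*m

97.2031 N*m


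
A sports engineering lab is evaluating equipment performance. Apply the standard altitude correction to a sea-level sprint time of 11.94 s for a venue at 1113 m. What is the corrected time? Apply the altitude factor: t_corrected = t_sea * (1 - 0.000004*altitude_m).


Correction factor = 1 - 0.000004 * 1113 = 0.995548
t_corrected = t_sea * factor = 11.94 * 0.995548
t_corrected = 11.8868 s

11.8868 s


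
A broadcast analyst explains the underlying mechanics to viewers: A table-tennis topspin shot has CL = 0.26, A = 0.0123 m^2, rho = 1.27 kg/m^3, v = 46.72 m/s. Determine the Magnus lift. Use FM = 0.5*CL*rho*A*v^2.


FM = 0.5 * CL * rho * A * v^2
FM = 0.5 * 0.26 * 1.27 * 0.0123 * 46.72^2
v^2 = 2182.7584
FM = 0.5 * 0.26 * 1.27 * 0.0123 * 2182.7584 = 4.4326 N

4.4326 N


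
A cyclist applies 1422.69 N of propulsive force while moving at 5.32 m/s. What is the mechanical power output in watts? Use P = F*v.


P = F * v
P = 1422.69 * 5.32
P = 7568.7108 W

7568.7108 W


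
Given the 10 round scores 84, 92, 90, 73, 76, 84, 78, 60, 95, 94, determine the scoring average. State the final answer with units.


Average = sum / n
Sum = 826
Average = 826 / 10 = 82.6

82.6


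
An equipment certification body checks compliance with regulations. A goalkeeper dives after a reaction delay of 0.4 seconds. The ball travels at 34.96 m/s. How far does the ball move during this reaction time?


d = v * t
d = 34.96 * 0.4
d = 13.984 m

13.984 m


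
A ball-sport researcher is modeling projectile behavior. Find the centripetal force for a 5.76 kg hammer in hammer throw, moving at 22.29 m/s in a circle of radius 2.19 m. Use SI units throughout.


Fc = m * v^2 / r
v^2 = 22.29^2 = 496.8441
Fc = 5.76 * 496.8441 / 2.19
Fc = 2861.822 / 2.19 = 1306.768 N

1306.768 N


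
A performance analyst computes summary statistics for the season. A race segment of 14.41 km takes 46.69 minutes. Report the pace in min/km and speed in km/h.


Pace = time / distance = 46.69 min / 14.41 km = 3.2401 min/km
Speed = distance / time_in_hours = 14.41 / 0.7782 hr
Speed = 18.5179 km/h

3.2401 min/km, 18.5179 km/h


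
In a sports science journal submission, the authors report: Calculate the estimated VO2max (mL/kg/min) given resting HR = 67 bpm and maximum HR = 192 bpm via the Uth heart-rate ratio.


VO2max = 15.3 * HRmax / HRrest
VO2max = 15.3 * 192 / 67
VO2max = 2937.6 / 67 = 43.8448 mL/kg/min

43.8448 mL/kg/min


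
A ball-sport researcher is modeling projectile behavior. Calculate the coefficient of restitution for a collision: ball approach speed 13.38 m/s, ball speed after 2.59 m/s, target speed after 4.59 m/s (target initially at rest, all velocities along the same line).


e = (v2_after - v1_after) / (v1_before - v2_before)
Numerator = 4.59 - 2.59 = 2
Denominator = 13.38 - 0 = 13.38
e = 2 / 13.38 = 0.1495

0.1495


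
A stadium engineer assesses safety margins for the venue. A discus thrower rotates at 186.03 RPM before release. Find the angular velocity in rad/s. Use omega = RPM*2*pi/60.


omega = RPM * 2 * pi / 60
omega = 186.03 * 2 * 3.14159 / 60
omega = 1168.861 / 60 = 19.481 rad/s

19.481 rad/s


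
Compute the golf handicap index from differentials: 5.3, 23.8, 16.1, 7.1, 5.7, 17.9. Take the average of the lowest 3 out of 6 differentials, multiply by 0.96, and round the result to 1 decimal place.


All differentials: 5.3, 23.8, 16.1, 7.1, 5.7, 17.9
Sorted: 5.3, 5.7, 7.1, 16.1, 17.9, 23.8
Best 3: 5.3, 5.7, 7.1
Average of best = 18.1 / 3 = 6.0333
Raw index = 6.0333 * 0.96 = 5.792
Handicap index = round(5.792, 1) = 5.8

5.8


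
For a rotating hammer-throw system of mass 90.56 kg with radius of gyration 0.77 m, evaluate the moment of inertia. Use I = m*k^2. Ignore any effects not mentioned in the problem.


I = m * k^2
I = 90.56 * 0.77^2
I = 90.56 * 0.5929 = 53.693 kg*m^2

53.693 kg*m^2


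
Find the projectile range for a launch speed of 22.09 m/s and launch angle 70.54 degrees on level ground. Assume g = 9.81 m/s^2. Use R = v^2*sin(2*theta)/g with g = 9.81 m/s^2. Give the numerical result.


R = v^2 * sin(2*theta) / g
Convert angle to radians: theta = 70.54 deg = 1.2312 rad
sin(2*theta) = sin(2.4623) = 0.6282
R = 22.09^2 * 0.6282 / 9.81
R = 487.9681 * 0.6282 / 9.81 = 31.2496 m

31.2496 m


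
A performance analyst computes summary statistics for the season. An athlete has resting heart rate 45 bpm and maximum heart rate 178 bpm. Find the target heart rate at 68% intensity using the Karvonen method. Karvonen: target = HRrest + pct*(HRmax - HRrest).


Target = HRrest + pct*(HRmax - HRrest)
Heart rate reserve = HRmax - HRrest = 178 - 45 = 133 bpm
Fraction = 68% = 0.68
Target = 45 + 0.68 * 133
Target = 45 + 90.44 = 135.44 bpm

135.44 bpm


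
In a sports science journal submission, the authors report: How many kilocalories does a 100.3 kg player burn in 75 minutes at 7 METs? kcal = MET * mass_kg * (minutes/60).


kcal = MET * mass * time_hr
Convert time: 75 min = 1.25 hr
kcal = 7 * 100.3 * 1.25
kcal = 877.625 kcal

877.625 kcal


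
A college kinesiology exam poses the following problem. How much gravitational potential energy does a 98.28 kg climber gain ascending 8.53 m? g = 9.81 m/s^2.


PE = m * g * h
PE = 98.28 * 9.81 * 8.53
PE = 964.1268 * 8.53 = 8224.0016 J

8224.0016 J


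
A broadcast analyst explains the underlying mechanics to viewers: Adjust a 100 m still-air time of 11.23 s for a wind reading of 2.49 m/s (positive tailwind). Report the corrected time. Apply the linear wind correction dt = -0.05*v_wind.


dt = -0.05 * v_wind = -0.05 * 2.49 = -0.1245 s
t_corrected = t_still + dt = 11.23 + (-0.1245)
t_corrected = 11.1055 s

11.1055 s


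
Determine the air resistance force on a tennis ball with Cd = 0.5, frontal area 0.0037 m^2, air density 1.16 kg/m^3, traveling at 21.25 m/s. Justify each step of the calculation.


Fd = 0.5 * Cd * rho * A * v^2
Fd = 0.5 * 0.5 * 1.16 * 0.0037 * 21.25^2
v^2 = 451.5625
Fd = 0.5 * 0.5 * 1.16 * 0.0037 * 451.5625 = 0.4845 N

0.4845 N


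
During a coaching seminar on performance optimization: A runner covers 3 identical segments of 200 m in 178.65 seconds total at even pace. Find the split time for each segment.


Split time = total_time / n_laps = 178.65 / 3
Split time = 59.55 s per lap

59.55 s


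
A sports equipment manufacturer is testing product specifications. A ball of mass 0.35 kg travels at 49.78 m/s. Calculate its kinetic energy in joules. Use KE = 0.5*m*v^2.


KE = 0.5 * m * v^2
KE = 0.5 * 0.35 * 49.78^2
KE = 0.5 * 0.35 * 2478.0484 = 433.6585 J

433.6585 J


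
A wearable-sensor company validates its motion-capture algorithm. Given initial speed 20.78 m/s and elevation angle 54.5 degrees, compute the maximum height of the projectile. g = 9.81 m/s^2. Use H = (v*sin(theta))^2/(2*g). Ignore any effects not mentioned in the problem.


H = (v*sin(theta))^2 / (2*g)
vy = v*sin(theta) = 20.78 * sin(54.5 deg) = 16.9173 m/s
H = vy^2 / (2*g) = 286.1957 / (2*9.81)
H = 286.1957 / 19.62 = 14.5869 m

14.5869 m


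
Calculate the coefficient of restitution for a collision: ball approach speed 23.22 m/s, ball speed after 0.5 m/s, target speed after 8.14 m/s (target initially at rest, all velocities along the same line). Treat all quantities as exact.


e = (v2_after - v1_after) / (v1_before - v2_before)
Numerator = 8.14 - 0.5 = 7.64
Denominator = 23.22 - 0 = 23.22
e = 7.64 / 23.22 = 0.329

0.329


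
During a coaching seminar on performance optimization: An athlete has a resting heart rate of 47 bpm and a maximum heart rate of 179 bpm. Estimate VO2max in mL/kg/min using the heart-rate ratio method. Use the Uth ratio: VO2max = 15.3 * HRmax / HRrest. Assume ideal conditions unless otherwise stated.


VO2max = 15.3 * HRmax / HRrest
VO2max = 15.3 * 179 / 47
VO2max = 2738.7 / 47 = 58.2702 mL/kg/min

58.2702 mL/kg/min


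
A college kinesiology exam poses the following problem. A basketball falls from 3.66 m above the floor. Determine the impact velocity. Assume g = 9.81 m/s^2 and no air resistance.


v = sqrt(2 * g * h)
v = sqrt(2 * 9.81 * 3.66)
v = sqrt(71.8092) = 8.474 m/s

8.474 m/s


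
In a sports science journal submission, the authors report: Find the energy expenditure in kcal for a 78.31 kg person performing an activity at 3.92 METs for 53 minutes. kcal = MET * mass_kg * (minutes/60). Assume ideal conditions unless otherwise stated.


kcal = MET * mass * time_hr
Convert time: 53 min = 0.8833 hr
kcal = 3.92 * 78.31 * 0.8833
kcal = 271.1614 kcal

271.1614 kcal


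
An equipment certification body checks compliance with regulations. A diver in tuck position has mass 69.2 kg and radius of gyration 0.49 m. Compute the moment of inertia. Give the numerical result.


I = m * k^2
I = 69.2 * 0.49^2
I = 69.2 * 0.2401 = 16.6149 kg*m^2

16.6149 kg*m^2


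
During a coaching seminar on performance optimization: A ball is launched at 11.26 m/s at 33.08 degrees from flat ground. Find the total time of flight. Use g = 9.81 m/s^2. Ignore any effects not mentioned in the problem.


T = 2*v*sin(theta)/g
sin(theta) = sin(33.08 deg) = 0.5458
T = 2*11.26*0.5458 / 9.81
T = 12.2916 / 9.81 = 1.253 s

1.253 s


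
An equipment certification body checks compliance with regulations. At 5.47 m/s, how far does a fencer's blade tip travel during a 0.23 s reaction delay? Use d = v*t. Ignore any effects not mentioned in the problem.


d = v * t
d = 5.47 * 0.23
d = 1.2581 m

1.2581 m


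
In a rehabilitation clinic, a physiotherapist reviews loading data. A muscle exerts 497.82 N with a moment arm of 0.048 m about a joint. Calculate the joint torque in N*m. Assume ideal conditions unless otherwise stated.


tau = F * d
tau = 497.82 * 0.048
tau = 23.8954 N*m

23.8954 N*m


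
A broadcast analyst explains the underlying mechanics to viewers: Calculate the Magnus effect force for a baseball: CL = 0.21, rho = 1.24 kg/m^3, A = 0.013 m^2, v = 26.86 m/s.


FM = 0.5 * CL * rho * A * v^2
FM = 0.5 * 0.21 * 1.24 * 0.013 * 26.86^2
v^2 = 721.4596
FM = 0.5 * 0.21 * 1.24 * 0.013 * 721.4596 = 1.2211 N

1.2211 N


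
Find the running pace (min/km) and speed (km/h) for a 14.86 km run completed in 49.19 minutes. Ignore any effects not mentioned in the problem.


Pace = time / distance = 49.19 min / 14.86 km = 3.3102 min/km
Speed = distance / time_in_hours = 14.86 / 0.8198 hr
Speed = 18.1256 km/h

3.3102 min/km, 18.1256 km/h


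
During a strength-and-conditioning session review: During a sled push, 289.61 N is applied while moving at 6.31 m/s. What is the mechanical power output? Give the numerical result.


P = F * v
P = 289.61 * 6.31
P = 1827.4391 W

1827.4391 W


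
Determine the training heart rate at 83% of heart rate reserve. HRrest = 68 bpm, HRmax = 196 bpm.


Target = HRrest + pct*(HRmax - HRrest)
Heart rate reserve = HRmax - HRrest = 196 - 68 = 128 bpm
Fraction = 83% = 0.83
Target = 68 + 0.83 * 128
Target = 68 + 106.24 = 174.24 bpm

174.24 bpm


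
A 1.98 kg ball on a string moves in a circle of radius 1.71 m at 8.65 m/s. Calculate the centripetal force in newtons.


Fc = m * v^2 / r
v^2 = 8.65^2 = 74.8225
Fc = 1.98 * 74.8225 / 1.71
Fc = 148.1486 / 1.71 = 86.6366 N

86.6366 N


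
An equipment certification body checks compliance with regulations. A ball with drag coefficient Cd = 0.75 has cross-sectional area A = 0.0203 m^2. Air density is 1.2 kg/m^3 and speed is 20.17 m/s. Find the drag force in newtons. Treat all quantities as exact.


Fd = 0.5 * Cd * rho * A * v^2
Fd = 0.5 * 0.75 * 1.2 * 0.0203 * 20.17^2
v^2 = 406.8289
Fd = 0.5 * 0.75 * 1.2 * 0.0203 * 406.8289 = 3.7164 N

3.7164 N


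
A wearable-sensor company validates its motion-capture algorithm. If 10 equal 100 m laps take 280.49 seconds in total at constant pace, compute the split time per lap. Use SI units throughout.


Split time = total_time / n_laps = 280.49 / 10
Split time = 28.049 s per lap

28.049 s


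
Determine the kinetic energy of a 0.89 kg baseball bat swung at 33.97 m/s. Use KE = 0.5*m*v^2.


KE = 0.5 * m * v^2
KE = 0.5 * 0.89 * 33.97^2
KE = 0.5 * 0.89 * 1153.9609 = 513.5126 J

513.5126 J


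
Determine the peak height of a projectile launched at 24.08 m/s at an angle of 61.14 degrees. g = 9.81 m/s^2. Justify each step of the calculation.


H = (v*sin(theta))^2 / (2*g)
vy = v*sin(theta) = 24.08 * sin(61.14 deg) = 21.0893 m/s
H = vy^2 / (2*g) = 444.7588 / (2*9.81)
H = 444.7588 / 19.62 = 22.6686 m

22.6686 m


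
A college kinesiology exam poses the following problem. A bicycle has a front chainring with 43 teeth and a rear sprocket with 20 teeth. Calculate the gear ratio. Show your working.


GR = front_teeth / rear_teeth
GR = 43 / 20
GR = 2.15

2.15


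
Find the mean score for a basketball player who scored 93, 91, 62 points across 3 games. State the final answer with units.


Average = sum / n
Sum = 246
Average = 246 / 3 = 82

82


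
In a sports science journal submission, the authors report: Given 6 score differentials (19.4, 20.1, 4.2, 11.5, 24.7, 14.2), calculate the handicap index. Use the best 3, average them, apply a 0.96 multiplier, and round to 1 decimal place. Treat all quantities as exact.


All differentials: 19.4, 20.1, 4.2, 11.5, 24.7, 14.2
Sorted: 4.2, 11.5, 14.2, 19.4, 20.1, 24.7
Best 3: 4.2, 11.5, 14.2
Average of best = 29.9 / 3 = 9.9667
Raw index = 9.9667 * 0.96 = 9.568
Handicap index = round(9.568, 1) = 9.6

9.6


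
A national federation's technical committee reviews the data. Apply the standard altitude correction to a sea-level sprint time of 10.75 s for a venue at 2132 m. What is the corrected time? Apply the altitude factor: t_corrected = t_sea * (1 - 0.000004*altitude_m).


Correction factor = 1 - 0.000004 * 2132 = 0.991472
t_corrected = t_sea * factor = 10.75 * 0.991472
t_corrected = 10.6583 s

10.6583 s


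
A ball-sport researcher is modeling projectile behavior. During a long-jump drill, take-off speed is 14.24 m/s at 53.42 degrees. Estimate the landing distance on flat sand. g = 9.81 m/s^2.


R = v^2 * sin(2*theta) / g
Convert angle to radians: theta = 53.42 deg = 0.9324 rad
sin(2*theta) = sin(1.8647) = 0.9571
R = 14.24^2 * 0.9571 / 9.81
R = 202.7776 * 0.9571 / 9.81 = 19.7841 m

19.7841 m


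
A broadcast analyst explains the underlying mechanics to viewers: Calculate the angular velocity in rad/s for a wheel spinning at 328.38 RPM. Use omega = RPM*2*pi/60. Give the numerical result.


omega = RPM * 2 * pi / 60
omega = 328.38 * 2 * 3.14159 / 60
omega = 2063.2724 / 60 = 34.3879 rad/s

34.3879 rad/s


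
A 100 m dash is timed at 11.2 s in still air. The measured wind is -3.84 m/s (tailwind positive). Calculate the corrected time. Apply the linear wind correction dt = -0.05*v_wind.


dt = -0.05 * v_wind = -0.05 * -3.84 = 0.192 s
t_corrected = t_still + dt = 11.2 + (0.192)
t_corrected = 11.392 s

11.392 s


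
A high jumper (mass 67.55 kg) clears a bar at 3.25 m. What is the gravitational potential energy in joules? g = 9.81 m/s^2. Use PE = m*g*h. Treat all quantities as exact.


PE = m * g * h
PE = 67.55 * 9.81 * 3.25
PE = 662.6655 * 3.25 = 2153.6629 J

2153.6629 J


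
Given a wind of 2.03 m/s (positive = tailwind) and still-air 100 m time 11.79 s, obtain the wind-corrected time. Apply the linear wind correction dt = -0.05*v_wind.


dt = -0.05 * v_wind = -0.05 * 2.03 = -0.1015 s
t_corrected = t_still + dt = 11.79 + (-0.1015)
t_corrected = 11.6885 s

11.6885 s


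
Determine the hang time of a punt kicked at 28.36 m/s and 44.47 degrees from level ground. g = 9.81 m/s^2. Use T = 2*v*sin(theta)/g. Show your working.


T = 2*v*sin(theta)/g
sin(theta) = sin(44.47 deg) = 0.7005
T = 2*28.36*0.7005 / 9.81
T = 39.7344 / 9.81 = 4.0504 s

4.0504 s


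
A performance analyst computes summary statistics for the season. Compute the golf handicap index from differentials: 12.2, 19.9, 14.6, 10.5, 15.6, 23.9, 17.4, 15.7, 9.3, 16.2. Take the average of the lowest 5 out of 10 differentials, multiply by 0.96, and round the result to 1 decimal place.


All differentials: 12.2, 19.9, 14.6, 10.5, 15.6, 23.9, 17.4, 15.7, 9.3, 16.2
Sorted: 9.3, 10.5, 12.2, 14.6, 15.6, 15.7, 16.2, 17.4, 19.9, 23.9
Best 5: 9.3, 10.5, 12.2, 14.6, 15.6
Average of best = 62.2 / 5 = 12.44
Raw index = 12.44 * 0.96 = 11.9424
Handicap index = round(11.9424, 1) = 11.9

11.9


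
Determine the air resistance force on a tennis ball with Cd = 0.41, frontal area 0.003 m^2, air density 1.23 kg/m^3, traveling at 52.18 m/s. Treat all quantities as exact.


Fd = 0.5 * Cd * rho * A * v^2
Fd = 0.5 * 0.41 * 1.23 * 0.003 * 52.18^2
v^2 = 2722.7524
Fd = 0.5 * 0.41 * 1.23 * 0.003 * 2722.7524 = 2.0596 N

2.0596 N


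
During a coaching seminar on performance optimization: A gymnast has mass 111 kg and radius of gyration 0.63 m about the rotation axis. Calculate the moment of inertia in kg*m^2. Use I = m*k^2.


I = m * k^2
I = 111 * 0.63^2
I = 111 * 0.3969 = 44.0559 kg*m^2

44.0559 kg*m^2


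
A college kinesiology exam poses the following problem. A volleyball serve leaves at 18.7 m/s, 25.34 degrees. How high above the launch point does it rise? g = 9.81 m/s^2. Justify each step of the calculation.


H = (v*sin(theta))^2 / (2*g)
vy = v*sin(theta) = 18.7 * sin(25.34 deg) = 8.0034 m/s
H = vy^2 / (2*g) = 64.0543 / (2*9.81)
H = 64.0543 / 19.62 = 3.2647 m

3.2647 m


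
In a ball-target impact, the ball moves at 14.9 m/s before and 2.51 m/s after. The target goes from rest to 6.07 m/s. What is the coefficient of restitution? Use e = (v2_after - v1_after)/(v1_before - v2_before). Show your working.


e = (v2_after - v1_after) / (v1_before - v2_before)
Numerator = 6.07 - 2.51 = 3.56
Denominator = 14.9 - 0 = 14.9
e = 3.56 / 14.9 = 0.2389

0.2389


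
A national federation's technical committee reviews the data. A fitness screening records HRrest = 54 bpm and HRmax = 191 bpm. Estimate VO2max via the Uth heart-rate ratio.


VO2max = 15.3 * HRmax / HRrest
VO2max = 15.3 * 191 / 54
VO2max = 2922.3 / 54 = 54.1167 mL/kg/min

54.1167 mL/kg/min


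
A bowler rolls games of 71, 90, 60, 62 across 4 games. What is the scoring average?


Average = sum / n
Sum = 283
Average = 283 / 4 = 70.75

70.75


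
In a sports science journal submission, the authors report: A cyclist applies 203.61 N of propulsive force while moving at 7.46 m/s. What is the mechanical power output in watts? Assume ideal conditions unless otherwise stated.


P = F * v
P = 203.61 * 7.46
P = 1518.9306 W

1518.9306 W


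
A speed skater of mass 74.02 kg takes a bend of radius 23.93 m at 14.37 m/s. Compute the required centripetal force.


Fc = m * v^2 / r
v^2 = 14.37^2 = 206.4969
Fc = 74.02 * 206.4969 / 23.93
Fc = 15284.9005 / 23.93 = 638.7338 N

638.7338 N


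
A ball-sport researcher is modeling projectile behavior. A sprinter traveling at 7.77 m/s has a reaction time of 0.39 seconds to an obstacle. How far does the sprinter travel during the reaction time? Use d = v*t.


d = v * t
d = 7.77 * 0.39
d = 3.0303 m

3.0303 m


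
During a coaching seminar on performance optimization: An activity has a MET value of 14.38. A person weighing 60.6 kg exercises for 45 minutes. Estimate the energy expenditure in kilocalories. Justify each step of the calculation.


kcal = MET * mass * time_hr
Convert time: 45 min = 0.75 hr
kcal = 14.38 * 60.6 * 0.75
kcal = 653.571 kcal

653.571 kcal


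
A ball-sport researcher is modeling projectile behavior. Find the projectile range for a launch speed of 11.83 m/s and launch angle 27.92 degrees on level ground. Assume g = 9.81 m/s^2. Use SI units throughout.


R = v^2 * sin(2*theta) / g
Convert angle to radians: theta = 27.92 deg = 0.4873 rad
sin(2*theta) = sin(0.9746) = 0.8275
R = 11.83^2 * 0.8275 / 9.81
R = 139.9489 * 0.8275 / 9.81 = 11.8047 m

11.8047 m


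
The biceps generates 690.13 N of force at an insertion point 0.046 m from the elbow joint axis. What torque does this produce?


tau = F * d
tau = 690.13 * 0.046
tau = 31.746 N*m

31.746 N*m


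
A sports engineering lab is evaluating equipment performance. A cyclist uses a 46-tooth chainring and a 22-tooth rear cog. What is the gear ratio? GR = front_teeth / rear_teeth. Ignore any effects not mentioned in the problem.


GR = front_teeth / rear_teeth
GR = 46 / 22
GR = 2.0909

2.0909


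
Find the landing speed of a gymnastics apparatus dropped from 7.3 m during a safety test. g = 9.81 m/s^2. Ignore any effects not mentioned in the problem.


v = sqrt(2 * g * h)
v = sqrt(2 * 9.81 * 7.3)
v = sqrt(143.226) = 11.9677 m/s

11.9677 m/s


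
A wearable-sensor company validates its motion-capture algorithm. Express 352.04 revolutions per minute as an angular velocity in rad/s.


omega = RPM * 2 * pi / 60
omega = 352.04 * 2 * 3.14159 / 60
omega = 2211.9326 / 60 = 36.8655 rad/s

36.8655 rad/s


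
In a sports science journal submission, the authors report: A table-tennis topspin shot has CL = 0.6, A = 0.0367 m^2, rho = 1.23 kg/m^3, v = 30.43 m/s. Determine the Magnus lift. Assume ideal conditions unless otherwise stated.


FM = 0.5 * CL * rho * A * v^2
FM = 0.5 * 0.6 * 1.23 * 0.0367 * 30.43^2
v^2 = 925.9849
FM = 0.5 * 0.6 * 1.23 * 0.0367 * 925.9849 = 12.54 N

12.54 N


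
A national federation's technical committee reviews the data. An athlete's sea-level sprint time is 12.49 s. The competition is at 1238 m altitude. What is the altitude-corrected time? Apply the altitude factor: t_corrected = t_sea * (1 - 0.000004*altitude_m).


Correction factor = 1 - 0.000004 * 1238 = 0.995048
t_corrected = t_sea * factor = 12.49 * 0.995048
t_corrected = 12.4281 s

12.4281 s


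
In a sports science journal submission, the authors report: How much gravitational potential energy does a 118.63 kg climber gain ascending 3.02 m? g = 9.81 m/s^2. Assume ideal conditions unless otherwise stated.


PE = m * g * h
PE = 118.63 * 9.81 * 3.02
PE = 1163.7603 * 3.02 = 3514.5561 J

3514.5561 J


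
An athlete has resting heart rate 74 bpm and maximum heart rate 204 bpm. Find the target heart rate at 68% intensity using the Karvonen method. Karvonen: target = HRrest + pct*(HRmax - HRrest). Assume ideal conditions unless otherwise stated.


Target = HRrest + pct*(HRmax - HRrest)
Heart rate reserve = HRmax - HRrest = 204 - 74 = 130 bpm
Fraction = 68% = 0.68
Target = 74 + 0.68 * 130
Target = 74 + 88.4 = 162.4 bpm

162.4 bpm


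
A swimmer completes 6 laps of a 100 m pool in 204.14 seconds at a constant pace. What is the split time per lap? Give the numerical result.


Split time = total_time / n_laps = 204.14 / 6
Split time = 34.0233 s per lap

34.0233 s


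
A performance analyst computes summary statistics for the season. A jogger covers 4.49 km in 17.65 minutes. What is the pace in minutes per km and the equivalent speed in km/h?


Pace = time / distance = 17.65 min / 4.49 km = 3.931 min/km
Speed = distance / time_in_hours = 4.49 / 0.2942 hr
Speed = 15.2635 km/h

3.931 min/km, 15.2635 km/h


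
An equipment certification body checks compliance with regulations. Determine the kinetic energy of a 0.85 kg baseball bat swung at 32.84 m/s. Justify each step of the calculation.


KE = 0.5 * m * v^2
KE = 0.5 * 0.85 * 32.84^2
KE = 0.5 * 0.85 * 1078.4656 = 458.3479 J

458.3479 J


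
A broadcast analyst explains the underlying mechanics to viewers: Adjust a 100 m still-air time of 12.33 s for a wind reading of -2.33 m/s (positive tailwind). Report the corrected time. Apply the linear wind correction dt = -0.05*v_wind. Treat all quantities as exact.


dt = -0.05 * v_wind = -0.05 * -2.33 = 0.1165 s
t_corrected = t_still + dt = 12.33 + (0.1165)
t_corrected = 12.4465 s

12.4465 s
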